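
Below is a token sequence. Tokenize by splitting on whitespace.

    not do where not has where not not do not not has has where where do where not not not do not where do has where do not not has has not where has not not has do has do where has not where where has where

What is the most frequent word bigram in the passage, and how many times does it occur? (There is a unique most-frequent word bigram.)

Bigram frequencies (highest first):
  not not: 6
  not has: 4
  has where: 4
  not do: 3
  do where: 3
  where not: 3
  … (9 more, each ≤ 3)

"not not", 6 times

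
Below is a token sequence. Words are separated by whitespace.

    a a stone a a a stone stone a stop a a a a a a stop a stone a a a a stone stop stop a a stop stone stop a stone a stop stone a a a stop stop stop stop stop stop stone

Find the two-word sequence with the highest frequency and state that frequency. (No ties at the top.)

Bigram frequencies (highest first):
  a a: 14
  stop stop: 6
  a stone: 5
  stone a: 5
  a stop: 5
  stop a: 4
  … (3 more, each ≤ 3)

"a a", 14 times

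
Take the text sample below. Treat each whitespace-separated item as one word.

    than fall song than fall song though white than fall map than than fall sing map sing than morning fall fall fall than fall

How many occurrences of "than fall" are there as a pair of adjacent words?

Scanning the 23 overlapping bigram windows for "than fall":
  position 1–2: than fall
  position 4–5: than fall
  position 9–10: than fall
  position 13–14: than fall
  position 23–24: than fall

5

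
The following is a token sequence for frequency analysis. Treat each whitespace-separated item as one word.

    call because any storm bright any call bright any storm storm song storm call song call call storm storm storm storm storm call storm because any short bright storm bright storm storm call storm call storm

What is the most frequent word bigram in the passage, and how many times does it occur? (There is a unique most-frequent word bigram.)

"storm storm", 6 times

Bigram frequencies (highest first):
  storm storm: 6
  storm call: 4
  call storm: 4
  because any: 2
  any storm: 2
  storm bright: 2
  … (13 more, each ≤ 2)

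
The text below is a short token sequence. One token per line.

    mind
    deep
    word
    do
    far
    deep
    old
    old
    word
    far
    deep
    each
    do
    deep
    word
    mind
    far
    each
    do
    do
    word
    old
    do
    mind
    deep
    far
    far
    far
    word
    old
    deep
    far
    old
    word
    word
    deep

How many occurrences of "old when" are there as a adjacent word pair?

Scanning the 35 overlapping bigram windows for "old when":
  (none found)

0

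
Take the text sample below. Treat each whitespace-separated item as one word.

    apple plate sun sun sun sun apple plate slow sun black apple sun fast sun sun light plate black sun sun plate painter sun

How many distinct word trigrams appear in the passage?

21

24 tokens → 22 trigram windows in total.
Repeated trigrams (each contributes count−1 duplicates):
  sun sun sun: 2
1 duplicate windows → 22 − 1 = 21 distinct.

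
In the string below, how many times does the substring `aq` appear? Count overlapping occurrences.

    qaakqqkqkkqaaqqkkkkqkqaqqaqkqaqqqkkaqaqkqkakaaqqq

7

Sliding a length-2 window over the 49 characters (48 positions):
  position 13–14: aq
  position 23–24: aq
  position 26–27: aq
  position 30–31: aq
  position 36–37: aq
  position 38–39: aq
  position 46–47: aq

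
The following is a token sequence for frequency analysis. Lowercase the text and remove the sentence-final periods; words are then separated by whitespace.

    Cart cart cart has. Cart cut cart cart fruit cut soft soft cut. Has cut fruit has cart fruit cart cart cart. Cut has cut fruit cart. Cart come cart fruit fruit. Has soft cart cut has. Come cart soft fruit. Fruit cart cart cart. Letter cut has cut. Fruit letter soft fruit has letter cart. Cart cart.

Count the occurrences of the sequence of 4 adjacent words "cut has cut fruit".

3

Scanning the 55 overlapping 4-gram windows for "cut has cut fruit":
  position 13–16: cut has cut fruit
  position 23–26: cut has cut fruit
  position 47–50: cut has cut fruit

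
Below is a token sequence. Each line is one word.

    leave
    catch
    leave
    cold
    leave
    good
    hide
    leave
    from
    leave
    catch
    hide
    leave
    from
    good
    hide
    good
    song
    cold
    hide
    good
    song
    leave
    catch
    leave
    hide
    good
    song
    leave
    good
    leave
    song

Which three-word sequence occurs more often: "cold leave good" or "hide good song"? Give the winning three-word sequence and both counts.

"cold leave good": 1 occurrence
"hide good song": 3 occurrences

"hide good song" (3 vs 1)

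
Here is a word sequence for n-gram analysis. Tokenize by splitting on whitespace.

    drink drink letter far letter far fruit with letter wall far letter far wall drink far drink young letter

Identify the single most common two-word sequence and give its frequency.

"letter far", 3 times

Bigram frequencies (highest first):
  letter far: 3
  far letter: 2
  drink drink: 1
  drink letter: 1
  far fruit: 1
  fruit with: 1
  … (9 more, each ≤ 1)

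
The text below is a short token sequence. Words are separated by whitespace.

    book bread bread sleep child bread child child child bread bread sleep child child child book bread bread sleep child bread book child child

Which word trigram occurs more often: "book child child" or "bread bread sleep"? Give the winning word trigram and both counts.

"bread bread sleep" (3 vs 1)

"book child child": 1 occurrence
"bread bread sleep": 3 occurrences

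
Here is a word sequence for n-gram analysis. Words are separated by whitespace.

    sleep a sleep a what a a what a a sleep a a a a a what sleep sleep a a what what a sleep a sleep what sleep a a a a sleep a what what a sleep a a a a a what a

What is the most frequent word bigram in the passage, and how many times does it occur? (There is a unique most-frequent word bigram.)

"a a", 14 times

Bigram frequencies (highest first):
  a a: 14
  sleep a: 8
  a sleep: 6
  a what: 6
  what a: 5
  what sleep: 2
  … (3 more, each ≤ 2)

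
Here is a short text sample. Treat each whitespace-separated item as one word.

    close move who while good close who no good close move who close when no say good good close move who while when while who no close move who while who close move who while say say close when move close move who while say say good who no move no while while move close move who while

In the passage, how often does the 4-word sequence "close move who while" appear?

Scanning the 55 overlapping 4-gram windows for "close move who while":
  position 1–4: close move who while
  position 19–22: close move who while
  position 27–30: close move who while
  position 32–35: close move who while
  position 41–44: close move who while
  position 55–58: close move who while

6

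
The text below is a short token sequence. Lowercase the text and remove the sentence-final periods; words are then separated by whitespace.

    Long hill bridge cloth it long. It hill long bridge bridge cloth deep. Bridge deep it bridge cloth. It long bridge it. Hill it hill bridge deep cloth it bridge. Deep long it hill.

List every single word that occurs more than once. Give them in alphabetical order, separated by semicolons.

Unigram counts meeting the condition (more than once):
  bridge: 8
  cloth: 4
  deep: 4
  hill: 5
  it: 8
  long: 5

bridge; cloth; deep; hill; it; long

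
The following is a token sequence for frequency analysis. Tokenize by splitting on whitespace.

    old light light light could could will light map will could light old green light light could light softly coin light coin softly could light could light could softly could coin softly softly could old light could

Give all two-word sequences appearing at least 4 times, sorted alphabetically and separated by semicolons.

Bigram counts meeting the condition (at least 4 times):
  could light: 4
  light could: 5

could light; light could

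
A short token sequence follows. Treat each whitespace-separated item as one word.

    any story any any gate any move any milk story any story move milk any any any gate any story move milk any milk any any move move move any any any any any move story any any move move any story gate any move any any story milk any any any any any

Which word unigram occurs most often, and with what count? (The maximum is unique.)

Unigram frequencies (highest first):
  any: 29
  move: 10
  story: 7
  milk: 5
  gate: 3

"any", 29 times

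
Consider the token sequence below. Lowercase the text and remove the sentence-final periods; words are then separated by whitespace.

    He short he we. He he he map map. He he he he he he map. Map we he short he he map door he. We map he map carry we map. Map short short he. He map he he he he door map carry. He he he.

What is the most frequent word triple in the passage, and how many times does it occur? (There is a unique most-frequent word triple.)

"he he he", 8 times

Trigram frequencies (highest first):
  he he he: 8
  he he map: 4
  he short he: 2
  he map map: 2
  map he he: 2
  short he he: 2
  … (26 more, each ≤ 1)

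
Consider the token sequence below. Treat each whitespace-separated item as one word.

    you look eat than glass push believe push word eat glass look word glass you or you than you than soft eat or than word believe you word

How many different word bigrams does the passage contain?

26

28 tokens → 27 bigram windows in total.
Repeated bigrams (each contributes count−1 duplicates):
  you than: 2
1 duplicate windows → 27 − 1 = 26 distinct.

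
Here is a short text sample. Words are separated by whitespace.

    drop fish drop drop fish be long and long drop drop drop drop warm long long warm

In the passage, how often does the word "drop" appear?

7

Scanning the 17 tokens for "drop":
  position 1: drop
  position 3: drop
  position 4: drop
  position 10: drop
  position 11: drop
  position 12: drop
  position 13: drop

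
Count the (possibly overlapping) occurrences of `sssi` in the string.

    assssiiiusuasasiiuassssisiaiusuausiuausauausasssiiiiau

Sliding a length-4 window over the 54 characters (51 positions):
  position 3–6: sssi
  position 21–24: sssi
  position 46–49: sssi

3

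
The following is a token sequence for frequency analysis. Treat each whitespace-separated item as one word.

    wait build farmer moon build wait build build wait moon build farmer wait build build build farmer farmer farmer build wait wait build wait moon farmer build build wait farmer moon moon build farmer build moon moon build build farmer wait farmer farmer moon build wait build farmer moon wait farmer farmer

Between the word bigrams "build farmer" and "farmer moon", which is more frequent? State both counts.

"build farmer": 6 occurrences
"farmer moon": 4 occurrences

"build farmer" (6 vs 4)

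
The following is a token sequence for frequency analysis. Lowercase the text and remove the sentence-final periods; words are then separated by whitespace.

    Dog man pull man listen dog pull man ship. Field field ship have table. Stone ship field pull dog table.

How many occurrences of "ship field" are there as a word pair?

Scanning the 19 overlapping bigram windows for "ship field":
  position 9–10: ship field
  position 16–17: ship field

2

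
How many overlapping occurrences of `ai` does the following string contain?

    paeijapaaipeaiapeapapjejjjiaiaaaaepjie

3

Sliding a length-2 window over the 38 characters (37 positions):
  position 9–10: ai
  position 13–14: ai
  position 28–29: ai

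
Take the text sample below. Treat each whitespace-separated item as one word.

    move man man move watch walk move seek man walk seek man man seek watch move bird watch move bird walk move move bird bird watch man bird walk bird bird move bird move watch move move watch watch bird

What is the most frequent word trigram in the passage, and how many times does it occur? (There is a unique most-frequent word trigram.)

Trigram frequencies (highest first):
  watch move bird: 2
  move man man: 1
  man man move: 1
  man move watch: 1
  move watch walk: 1
  watch walk move: 1
  … (31 more, each ≤ 1)

"watch move bird", 2 times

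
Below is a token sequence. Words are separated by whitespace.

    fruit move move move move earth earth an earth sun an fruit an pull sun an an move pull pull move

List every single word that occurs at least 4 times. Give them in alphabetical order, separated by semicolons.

an; move

Unigram counts meeting the condition (at least 4 times):
  an: 5
  move: 6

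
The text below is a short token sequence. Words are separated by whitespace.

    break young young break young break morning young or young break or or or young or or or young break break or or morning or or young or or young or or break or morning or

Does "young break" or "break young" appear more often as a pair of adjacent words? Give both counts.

"young break" (4 vs 2)

"young break": 4 occurrences
"break young": 2 occurrences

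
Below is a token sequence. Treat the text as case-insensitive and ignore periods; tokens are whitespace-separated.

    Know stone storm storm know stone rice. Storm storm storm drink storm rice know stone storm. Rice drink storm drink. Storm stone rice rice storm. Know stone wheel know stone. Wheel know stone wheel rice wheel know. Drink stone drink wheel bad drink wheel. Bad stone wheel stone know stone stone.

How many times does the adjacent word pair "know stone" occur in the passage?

Scanning the 50 overlapping bigram windows for "know stone":
  position 1–2: know stone
  position 5–6: know stone
  position 14–15: know stone
  position 26–27: know stone
  position 29–30: know stone
  position 32–33: know stone
  position 49–50: know stone

7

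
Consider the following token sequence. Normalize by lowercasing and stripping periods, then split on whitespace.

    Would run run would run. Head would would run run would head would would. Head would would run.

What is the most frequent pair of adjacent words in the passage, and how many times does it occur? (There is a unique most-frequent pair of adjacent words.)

"would run", 4 times

Bigram frequencies (highest first):
  would run: 4
  head would: 3
  would would: 3
  run run: 2
  run would: 2
  would head: 2
  … (1 more, each ≤ 1)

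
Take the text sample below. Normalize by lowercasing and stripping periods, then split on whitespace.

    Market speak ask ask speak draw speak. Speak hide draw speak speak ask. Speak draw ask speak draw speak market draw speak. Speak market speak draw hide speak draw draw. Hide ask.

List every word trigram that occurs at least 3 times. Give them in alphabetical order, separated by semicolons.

Trigram counts meeting the condition (at least 3 times):
  ask speak draw: 3
  draw speak speak: 3

ask speak draw; draw speak speak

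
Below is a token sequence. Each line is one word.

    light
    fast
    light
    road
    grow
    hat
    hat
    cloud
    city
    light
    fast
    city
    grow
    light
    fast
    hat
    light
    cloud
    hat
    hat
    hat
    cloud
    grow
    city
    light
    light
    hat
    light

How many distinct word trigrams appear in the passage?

28 tokens → 26 trigram windows in total.
Repeated trigrams (each contributes count−1 duplicates):
  hat hat cloud: 2
1 duplicate windows → 26 − 1 = 25 distinct.

25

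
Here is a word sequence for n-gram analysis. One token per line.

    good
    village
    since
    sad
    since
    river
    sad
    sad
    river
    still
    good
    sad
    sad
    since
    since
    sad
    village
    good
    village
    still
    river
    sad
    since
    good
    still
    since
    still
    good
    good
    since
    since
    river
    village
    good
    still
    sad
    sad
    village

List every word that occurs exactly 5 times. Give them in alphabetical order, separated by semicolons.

still; village

Unigram counts meeting the condition (exactly 5 times):
  still: 5
  village: 5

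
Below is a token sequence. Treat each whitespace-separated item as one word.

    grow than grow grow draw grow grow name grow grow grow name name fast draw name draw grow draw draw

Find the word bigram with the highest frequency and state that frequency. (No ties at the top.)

Bigram frequencies (highest first):
  grow grow: 4
  grow draw: 2
  draw grow: 2
  grow name: 2
  grow than: 1
  than grow: 1
  … (7 more, each ≤ 1)

"grow grow", 4 times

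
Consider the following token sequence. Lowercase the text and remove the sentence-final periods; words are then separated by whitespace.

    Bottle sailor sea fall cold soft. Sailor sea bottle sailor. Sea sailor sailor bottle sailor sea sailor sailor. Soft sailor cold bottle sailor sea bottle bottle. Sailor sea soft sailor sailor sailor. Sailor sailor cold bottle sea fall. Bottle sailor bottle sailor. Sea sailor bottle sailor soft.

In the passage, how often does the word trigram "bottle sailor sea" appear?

Scanning the 45 overlapping trigram windows for "bottle sailor sea":
  position 1–3: bottle sailor sea
  position 9–11: bottle sailor sea
  position 14–16: bottle sailor sea
  position 22–24: bottle sailor sea
  position 26–28: bottle sailor sea
  position 41–43: bottle sailor sea

6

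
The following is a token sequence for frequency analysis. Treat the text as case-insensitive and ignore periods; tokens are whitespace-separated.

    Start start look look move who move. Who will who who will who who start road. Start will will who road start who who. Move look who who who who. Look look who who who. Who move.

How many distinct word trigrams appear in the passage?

37 tokens → 35 trigram windows in total.
Repeated trigrams (each contributes count−1 duplicates):
  who who who: 4
  look who who: 2
  who who move: 2
  who will who: 2
  will who who: 2
7 duplicate windows → 35 − 7 = 28 distinct.

28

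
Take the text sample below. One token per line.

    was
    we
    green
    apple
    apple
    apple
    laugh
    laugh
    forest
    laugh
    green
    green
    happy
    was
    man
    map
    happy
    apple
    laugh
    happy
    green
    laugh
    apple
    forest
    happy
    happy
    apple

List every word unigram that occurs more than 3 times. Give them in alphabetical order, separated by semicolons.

apple; green; happy; laugh

Unigram counts meeting the condition (more than 3 times):
  apple: 6
  green: 4
  happy: 5
  laugh: 5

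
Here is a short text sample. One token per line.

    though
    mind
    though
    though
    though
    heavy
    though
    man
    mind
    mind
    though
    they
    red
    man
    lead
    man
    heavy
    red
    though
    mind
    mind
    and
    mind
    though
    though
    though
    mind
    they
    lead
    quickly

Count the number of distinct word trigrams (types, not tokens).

26

30 tokens → 28 trigram windows in total.
Repeated trigrams (each contributes count−1 duplicates):
  mind though though: 2
  though though though: 2
2 duplicate windows → 28 − 2 = 26 distinct.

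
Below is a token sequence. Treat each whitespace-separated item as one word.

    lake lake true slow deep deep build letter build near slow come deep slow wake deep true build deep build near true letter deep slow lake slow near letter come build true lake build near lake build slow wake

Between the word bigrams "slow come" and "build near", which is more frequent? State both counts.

"slow come": 1 occurrence
"build near": 3 occurrences

"build near" (3 vs 1)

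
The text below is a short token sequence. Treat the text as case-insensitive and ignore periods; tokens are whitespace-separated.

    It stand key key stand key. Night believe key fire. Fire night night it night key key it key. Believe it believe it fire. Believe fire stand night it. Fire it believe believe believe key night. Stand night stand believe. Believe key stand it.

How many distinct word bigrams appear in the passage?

44 tokens → 43 bigram windows in total.
Repeated bigrams (each contributes count−1 duplicates):
  believe believe: 3
  believe key: 3
  believe it: 2
  it believe: 2
  it fire: 2
  key key: 2
  key night: 2
  key stand: 2
  … (4 more repeated)
14 duplicate windows → 43 − 14 = 29 distinct.

29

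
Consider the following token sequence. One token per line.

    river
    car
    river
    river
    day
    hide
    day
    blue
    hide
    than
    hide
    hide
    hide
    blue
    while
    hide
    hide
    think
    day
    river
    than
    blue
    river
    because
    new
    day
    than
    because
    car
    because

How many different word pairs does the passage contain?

30 tokens → 29 bigram windows in total.
Repeated bigrams (each contributes count−1 duplicates):
  hide hide: 3
2 duplicate windows → 29 − 2 = 27 distinct.

27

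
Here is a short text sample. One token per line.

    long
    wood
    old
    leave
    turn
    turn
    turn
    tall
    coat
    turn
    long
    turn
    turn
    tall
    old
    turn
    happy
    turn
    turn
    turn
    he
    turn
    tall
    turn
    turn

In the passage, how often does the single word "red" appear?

0

Scanning the 25 tokens for "red":
  (none found)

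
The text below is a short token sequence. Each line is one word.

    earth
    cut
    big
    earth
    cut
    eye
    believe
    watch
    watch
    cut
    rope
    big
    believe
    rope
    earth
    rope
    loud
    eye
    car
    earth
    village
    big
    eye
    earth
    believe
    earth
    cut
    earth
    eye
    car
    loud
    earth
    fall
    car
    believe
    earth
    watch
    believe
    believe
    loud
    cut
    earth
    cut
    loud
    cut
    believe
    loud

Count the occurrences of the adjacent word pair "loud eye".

Scanning the 46 overlapping bigram windows for "loud eye":
  position 17–18: loud eye

1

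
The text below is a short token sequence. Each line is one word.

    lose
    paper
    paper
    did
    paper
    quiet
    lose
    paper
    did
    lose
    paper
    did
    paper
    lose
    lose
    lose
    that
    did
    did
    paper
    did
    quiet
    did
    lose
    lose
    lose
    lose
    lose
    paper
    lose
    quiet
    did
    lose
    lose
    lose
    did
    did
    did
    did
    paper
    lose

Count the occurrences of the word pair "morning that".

0

Scanning the 40 overlapping bigram windows for "morning that":
  (none found)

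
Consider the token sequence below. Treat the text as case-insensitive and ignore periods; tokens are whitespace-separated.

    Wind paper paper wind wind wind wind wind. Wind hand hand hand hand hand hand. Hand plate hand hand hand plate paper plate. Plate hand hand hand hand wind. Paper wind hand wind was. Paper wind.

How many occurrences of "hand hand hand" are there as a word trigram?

8

Scanning the 34 overlapping trigram windows for "hand hand hand":
  position 10–12: hand hand hand
  position 11–13: hand hand hand
  position 12–14: hand hand hand
  position 13–15: hand hand hand
  position 14–16: hand hand hand
  position 18–20: hand hand hand
  position 25–27: hand hand hand
  position 26–28: hand hand hand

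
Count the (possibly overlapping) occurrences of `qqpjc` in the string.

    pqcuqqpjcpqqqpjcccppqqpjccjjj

3

Sliding a length-5 window over the 29 characters (25 positions):
  position 5–9: qqpjc
  position 12–16: qqpjc
  position 21–25: qqpjc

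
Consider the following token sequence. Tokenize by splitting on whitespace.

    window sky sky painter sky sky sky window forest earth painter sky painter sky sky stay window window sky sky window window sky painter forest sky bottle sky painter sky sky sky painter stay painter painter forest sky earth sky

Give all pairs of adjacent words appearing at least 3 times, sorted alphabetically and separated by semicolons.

painter sky; sky painter; sky sky; window sky

Bigram counts meeting the condition (at least 3 times):
  painter sky: 4
  sky painter: 5
  sky sky: 7
  window sky: 3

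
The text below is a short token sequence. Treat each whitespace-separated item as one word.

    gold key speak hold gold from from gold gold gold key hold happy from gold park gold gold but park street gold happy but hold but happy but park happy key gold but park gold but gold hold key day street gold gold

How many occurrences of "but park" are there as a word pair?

3

Scanning the 42 overlapping bigram windows for "but park":
  position 19–20: but park
  position 28–29: but park
  position 33–34: but park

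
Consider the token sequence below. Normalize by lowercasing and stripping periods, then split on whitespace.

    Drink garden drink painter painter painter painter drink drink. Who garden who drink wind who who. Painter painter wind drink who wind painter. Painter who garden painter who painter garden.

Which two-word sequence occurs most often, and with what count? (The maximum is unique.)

Bigram frequencies (highest first):
  painter painter: 5
  drink who: 2
  who garden: 2
  who painter: 2
  painter who: 2
  drink garden: 1
  … (15 more, each ≤ 1)

"painter painter", 5 times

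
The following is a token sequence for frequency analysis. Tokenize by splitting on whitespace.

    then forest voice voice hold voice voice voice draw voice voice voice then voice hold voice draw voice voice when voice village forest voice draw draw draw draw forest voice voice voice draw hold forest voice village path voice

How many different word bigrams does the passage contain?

19

39 tokens → 38 bigram windows in total.
Repeated bigrams (each contributes count−1 duplicates):
  voice voice: 8
  forest voice: 4
  voice draw: 4
  draw draw: 3
  draw voice: 2
  hold voice: 2
  voice hold: 2
  voice village: 2
19 duplicate windows → 38 − 19 = 19 distinct.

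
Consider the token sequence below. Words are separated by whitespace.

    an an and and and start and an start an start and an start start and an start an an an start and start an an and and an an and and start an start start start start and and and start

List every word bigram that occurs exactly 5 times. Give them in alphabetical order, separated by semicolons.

Bigram counts meeting the condition (exactly 5 times):
  an an: 5
  start and: 5

an an; start and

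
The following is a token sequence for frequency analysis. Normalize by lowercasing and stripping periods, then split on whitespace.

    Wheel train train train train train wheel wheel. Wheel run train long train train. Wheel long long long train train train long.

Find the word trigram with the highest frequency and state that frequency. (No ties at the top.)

Trigram frequencies (highest first):
  train train train: 4
  train train wheel: 2
  long train train: 2
  wheel train train: 1
  train wheel wheel: 1
  wheel wheel wheel: 1
  … (9 more, each ≤ 1)

"train train train", 4 times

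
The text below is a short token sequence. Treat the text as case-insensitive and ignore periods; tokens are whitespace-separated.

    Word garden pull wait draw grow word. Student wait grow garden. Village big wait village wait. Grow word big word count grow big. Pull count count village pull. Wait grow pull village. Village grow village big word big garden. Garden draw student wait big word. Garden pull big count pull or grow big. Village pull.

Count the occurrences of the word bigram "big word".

3

Scanning the 54 overlapping bigram windows for "big word":
  position 19–20: big word
  position 36–37: big word
  position 44–45: big word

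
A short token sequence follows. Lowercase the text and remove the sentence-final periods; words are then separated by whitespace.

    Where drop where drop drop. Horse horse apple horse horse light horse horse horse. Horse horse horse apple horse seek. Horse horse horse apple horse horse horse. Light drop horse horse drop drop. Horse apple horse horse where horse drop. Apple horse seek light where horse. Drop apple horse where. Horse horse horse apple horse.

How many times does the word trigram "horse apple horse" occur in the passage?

5

Scanning the 53 overlapping trigram windows for "horse apple horse":
  position 7–9: horse apple horse
  position 17–19: horse apple horse
  position 23–25: horse apple horse
  position 34–36: horse apple horse
  position 53–55: horse apple horse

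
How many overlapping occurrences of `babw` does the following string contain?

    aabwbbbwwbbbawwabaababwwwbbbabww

2

Sliding a length-4 window over the 32 characters (29 positions):
  position 20–23: babw
  position 28–31: babw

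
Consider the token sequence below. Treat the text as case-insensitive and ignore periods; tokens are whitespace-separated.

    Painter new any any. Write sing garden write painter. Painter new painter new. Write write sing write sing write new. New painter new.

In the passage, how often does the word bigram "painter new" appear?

Scanning the 22 overlapping bigram windows for "painter new":
  position 1–2: painter new
  position 10–11: painter new
  position 12–13: painter new
  position 22–23: painter new

4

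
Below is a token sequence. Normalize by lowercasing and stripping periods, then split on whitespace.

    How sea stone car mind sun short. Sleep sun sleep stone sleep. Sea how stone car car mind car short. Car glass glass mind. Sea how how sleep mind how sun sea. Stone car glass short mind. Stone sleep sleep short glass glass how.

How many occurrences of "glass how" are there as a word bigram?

Scanning the 43 overlapping bigram windows for "glass how":
  position 43–44: glass how

1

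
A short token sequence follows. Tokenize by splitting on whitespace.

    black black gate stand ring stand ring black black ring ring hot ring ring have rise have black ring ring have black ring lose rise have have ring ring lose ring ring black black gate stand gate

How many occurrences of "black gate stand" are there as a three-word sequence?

2

Scanning the 35 overlapping trigram windows for "black gate stand":
  position 2–4: black gate stand
  position 34–36: black gate stand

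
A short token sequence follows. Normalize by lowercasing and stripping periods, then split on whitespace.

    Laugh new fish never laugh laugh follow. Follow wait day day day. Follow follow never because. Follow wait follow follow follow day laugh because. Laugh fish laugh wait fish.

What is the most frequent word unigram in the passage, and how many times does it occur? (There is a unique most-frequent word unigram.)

Unigram frequencies (highest first):
  follow: 8
  laugh: 6
  day: 4
  fish: 3
  wait: 3
  never: 2
  … (2 more, each ≤ 2)

"follow", 8 times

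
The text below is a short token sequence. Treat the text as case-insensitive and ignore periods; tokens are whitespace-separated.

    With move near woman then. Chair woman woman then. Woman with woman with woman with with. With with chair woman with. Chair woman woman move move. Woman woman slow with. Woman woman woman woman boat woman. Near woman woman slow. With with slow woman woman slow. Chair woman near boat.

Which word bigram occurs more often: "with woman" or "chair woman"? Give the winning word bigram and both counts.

"chair woman" (4 vs 3)

"with woman": 3 occurrences
"chair woman": 4 occurrences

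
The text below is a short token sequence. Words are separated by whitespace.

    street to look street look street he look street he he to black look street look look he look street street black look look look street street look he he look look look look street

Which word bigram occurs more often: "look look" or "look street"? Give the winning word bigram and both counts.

"look look": 6 occurrences
"look street": 7 occurrences

"look street" (7 vs 6)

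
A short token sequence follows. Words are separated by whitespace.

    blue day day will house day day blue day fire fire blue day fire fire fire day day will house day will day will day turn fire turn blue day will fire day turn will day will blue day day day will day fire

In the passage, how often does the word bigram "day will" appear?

7

Scanning the 43 overlapping bigram windows for "day will":
  position 3–4: day will
  position 18–19: day will
  position 21–22: day will
  position 23–24: day will
  position 30–31: day will
  position 36–37: day will
  position 41–42: day will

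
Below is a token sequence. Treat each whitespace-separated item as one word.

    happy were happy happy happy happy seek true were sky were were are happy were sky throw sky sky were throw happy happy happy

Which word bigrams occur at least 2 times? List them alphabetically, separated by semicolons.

Bigram counts meeting the condition (at least 2 times):
  happy happy: 5
  happy were: 2
  sky were: 2
  were sky: 2

happy happy; happy were; sky were; were sky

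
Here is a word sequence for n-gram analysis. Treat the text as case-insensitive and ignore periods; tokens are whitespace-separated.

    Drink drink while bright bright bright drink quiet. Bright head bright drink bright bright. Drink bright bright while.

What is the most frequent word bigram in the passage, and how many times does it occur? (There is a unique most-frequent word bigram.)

"bright bright", 4 times

Bigram frequencies (highest first):
  bright bright: 4
  bright drink: 3
  drink bright: 2
  drink drink: 1
  drink while: 1
  while bright: 1
  … (5 more, each ≤ 1)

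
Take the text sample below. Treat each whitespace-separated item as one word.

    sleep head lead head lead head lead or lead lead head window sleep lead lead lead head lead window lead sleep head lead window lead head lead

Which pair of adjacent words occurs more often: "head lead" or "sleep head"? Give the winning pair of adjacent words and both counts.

"head lead" (6 vs 2)

"head lead": 6 occurrences
"sleep head": 2 occurrences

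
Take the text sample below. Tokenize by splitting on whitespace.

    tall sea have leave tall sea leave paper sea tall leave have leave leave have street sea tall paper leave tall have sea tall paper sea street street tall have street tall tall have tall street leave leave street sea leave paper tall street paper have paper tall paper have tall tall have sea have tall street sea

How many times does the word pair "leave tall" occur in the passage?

2

Scanning the 57 overlapping bigram windows for "leave tall":
  position 4–5: leave tall
  position 20–21: leave tall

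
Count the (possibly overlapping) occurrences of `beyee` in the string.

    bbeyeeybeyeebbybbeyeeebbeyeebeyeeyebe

Sliding a length-5 window over the 37 characters (33 positions):
  position 2–6: beyee
  position 8–12: beyee
  position 17–21: beyee
  position 24–28: beyee
  position 29–33: beyee

5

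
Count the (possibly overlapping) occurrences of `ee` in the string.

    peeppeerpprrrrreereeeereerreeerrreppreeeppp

Sliding a length-2 window over the 43 characters (42 positions):
  position 2–3: ee
  position 6–7: ee
  position 16–17: ee
  position 19–20: ee
  position 20–21: ee
  position 21–22: ee
  position 24–25: ee
  position 28–29: ee
  position 29–30: ee
  position 38–39: ee
  … (1 more)

11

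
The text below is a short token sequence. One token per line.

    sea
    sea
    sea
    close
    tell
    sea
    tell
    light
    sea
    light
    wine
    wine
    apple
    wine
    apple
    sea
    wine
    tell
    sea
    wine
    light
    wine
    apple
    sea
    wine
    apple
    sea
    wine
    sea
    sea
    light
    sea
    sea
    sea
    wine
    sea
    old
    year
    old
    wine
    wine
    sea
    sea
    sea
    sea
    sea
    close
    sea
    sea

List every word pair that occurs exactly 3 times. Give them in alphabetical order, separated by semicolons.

Bigram counts meeting the condition (exactly 3 times):
  apple sea: 3
  wine sea: 3

apple sea; wine sea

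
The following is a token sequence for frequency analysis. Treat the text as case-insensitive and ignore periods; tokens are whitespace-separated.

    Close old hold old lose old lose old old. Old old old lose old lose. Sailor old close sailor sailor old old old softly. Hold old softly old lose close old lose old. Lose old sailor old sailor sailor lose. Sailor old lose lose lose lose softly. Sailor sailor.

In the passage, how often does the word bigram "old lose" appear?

8

Scanning the 48 overlapping bigram windows for "old lose":
  position 4–5: old lose
  position 6–7: old lose
  position 12–13: old lose
  position 14–15: old lose
  position 28–29: old lose
  position 31–32: old lose
  position 33–34: old lose
  position 42–43: old lose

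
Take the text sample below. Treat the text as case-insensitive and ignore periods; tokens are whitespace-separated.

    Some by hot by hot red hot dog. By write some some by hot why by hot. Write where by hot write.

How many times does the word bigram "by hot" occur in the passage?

Scanning the 21 overlapping bigram windows for "by hot":
  position 2–3: by hot
  position 4–5: by hot
  position 13–14: by hot
  position 16–17: by hot
  position 20–21: by hot

5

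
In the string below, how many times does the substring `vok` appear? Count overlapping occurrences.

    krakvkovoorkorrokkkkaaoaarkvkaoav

0

Sliding a length-3 window over the 33 characters (31 positions):
  (no match at any position)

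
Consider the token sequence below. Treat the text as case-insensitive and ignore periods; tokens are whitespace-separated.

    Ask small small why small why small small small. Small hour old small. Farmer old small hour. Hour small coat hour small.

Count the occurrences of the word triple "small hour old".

Scanning the 20 overlapping trigram windows for "small hour old":
  position 10–12: small hour old

1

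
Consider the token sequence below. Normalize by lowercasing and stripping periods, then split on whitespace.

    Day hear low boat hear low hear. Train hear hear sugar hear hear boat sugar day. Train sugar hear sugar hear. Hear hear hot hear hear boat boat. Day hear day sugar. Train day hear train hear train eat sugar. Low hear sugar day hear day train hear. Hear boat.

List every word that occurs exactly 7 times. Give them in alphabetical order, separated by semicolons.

day; sugar

Unigram counts meeting the condition (exactly 7 times):
  day: 7
  sugar: 7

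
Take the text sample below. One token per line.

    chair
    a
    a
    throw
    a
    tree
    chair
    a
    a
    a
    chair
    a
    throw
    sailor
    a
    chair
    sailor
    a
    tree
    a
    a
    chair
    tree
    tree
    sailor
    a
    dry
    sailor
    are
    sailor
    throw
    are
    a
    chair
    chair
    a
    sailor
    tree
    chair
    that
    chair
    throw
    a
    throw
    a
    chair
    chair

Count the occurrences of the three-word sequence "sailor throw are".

Scanning the 45 overlapping trigram windows for "sailor throw are":
  position 30–32: sailor throw are

1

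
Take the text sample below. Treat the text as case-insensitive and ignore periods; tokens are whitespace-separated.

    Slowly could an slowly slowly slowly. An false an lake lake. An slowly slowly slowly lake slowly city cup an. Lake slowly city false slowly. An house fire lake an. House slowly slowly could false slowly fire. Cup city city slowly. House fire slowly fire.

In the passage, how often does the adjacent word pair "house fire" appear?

Scanning the 44 overlapping bigram windows for "house fire":
  position 27–28: house fire
  position 42–43: house fire

2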